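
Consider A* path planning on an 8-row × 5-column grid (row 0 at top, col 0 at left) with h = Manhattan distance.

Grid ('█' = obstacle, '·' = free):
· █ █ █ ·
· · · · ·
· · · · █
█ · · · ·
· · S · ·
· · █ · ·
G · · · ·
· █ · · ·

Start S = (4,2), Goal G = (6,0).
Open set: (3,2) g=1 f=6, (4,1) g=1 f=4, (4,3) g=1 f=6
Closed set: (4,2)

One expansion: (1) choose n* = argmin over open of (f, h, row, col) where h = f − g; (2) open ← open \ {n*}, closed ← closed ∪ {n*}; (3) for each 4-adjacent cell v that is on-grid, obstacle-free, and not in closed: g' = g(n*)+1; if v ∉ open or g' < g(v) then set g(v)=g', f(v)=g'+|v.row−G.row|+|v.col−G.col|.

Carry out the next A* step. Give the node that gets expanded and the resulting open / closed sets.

expanded=(4,1); open=[(3,1) g=2 f=6, (3,2) g=1 f=6, (4,0) g=2 f=4, (4,3) g=1 f=6, (5,1) g=2 f=4]; closed=[(4,1), (4,2)]

step 1: expand (4,1) (f=4, h=3) → closed; open now [(3,1) g=2 f=6, (3,2) g=1 f=6, (4,0) g=2 f=4, (4,3) g=1 f=6, (5,1) g=2 f=4]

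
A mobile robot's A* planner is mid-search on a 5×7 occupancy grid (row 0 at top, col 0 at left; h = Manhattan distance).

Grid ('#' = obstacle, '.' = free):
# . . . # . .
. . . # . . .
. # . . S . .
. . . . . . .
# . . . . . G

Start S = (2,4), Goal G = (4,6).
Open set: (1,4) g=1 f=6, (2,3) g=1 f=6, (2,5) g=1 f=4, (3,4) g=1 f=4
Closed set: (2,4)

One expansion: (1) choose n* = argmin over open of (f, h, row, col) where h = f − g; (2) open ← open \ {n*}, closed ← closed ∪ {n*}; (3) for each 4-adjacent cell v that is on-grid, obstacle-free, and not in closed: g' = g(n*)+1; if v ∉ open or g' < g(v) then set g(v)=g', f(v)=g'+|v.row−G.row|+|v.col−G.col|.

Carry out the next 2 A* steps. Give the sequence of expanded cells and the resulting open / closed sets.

order=[(2,5) → (2,6)]; open=[(1,4) g=1 f=6, (1,5) g=2 f=6, (1,6) g=3 f=6, (2,3) g=1 f=6, (3,4) g=1 f=4, (3,5) g=2 f=4, (3,6) g=3 f=4]; closed=[(2,4), (2,5), (2,6)]

step 1: expand (2,5) (f=4, h=3) → closed; open now [(1,4) g=1 f=6, (1,5) g=2 f=6, (2,3) g=1 f=6, (2,6) g=2 f=4, (3,4) g=1 f=4, (3,5) g=2 f=4]
step 2: expand (2,6) (f=4, h=2) → closed; open now [(1,4) g=1 f=6, (1,5) g=2 f=6, (1,6) g=3 f=6, (2,3) g=1 f=6, (3,4) g=1 f=4, (3,5) g=2 f=4, (3,6) g=3 f=4]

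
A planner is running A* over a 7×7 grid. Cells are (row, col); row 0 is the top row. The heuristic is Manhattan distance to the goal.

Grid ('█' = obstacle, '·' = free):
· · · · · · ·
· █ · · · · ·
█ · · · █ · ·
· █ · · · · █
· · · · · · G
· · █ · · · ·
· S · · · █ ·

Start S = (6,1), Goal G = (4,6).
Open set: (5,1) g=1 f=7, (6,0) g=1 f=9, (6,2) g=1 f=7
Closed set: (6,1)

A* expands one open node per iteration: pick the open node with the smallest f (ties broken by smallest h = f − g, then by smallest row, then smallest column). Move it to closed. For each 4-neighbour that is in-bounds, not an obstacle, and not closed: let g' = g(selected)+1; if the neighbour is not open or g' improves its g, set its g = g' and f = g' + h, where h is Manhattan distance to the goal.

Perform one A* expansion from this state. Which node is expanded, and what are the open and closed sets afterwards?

expanded=(5,1); open=[(4,1) g=2 f=7, (5,0) g=2 f=9, (6,0) g=1 f=9, (6,2) g=1 f=7]; closed=[(5,1), (6,1)]

step 1: expand (5,1) (f=7, h=6) → closed; open now [(4,1) g=2 f=7, (5,0) g=2 f=9, (6,0) g=1 f=9, (6,2) g=1 f=7]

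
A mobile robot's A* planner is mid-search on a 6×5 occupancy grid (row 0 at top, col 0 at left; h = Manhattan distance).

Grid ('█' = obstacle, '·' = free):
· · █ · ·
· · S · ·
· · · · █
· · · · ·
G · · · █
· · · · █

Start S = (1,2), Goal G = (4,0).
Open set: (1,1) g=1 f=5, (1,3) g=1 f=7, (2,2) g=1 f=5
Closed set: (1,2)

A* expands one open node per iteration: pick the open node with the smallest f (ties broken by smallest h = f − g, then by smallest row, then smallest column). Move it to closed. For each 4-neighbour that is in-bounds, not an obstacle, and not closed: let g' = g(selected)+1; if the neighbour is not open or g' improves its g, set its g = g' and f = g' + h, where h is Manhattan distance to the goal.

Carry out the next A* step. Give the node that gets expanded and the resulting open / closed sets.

step 1: expand (1,1) (f=5, h=4) → closed; open now [(0,1) g=2 f=7, (1,0) g=2 f=5, (1,3) g=1 f=7, (2,1) g=2 f=5, (2,2) g=1 f=5]

expanded=(1,1); open=[(0,1) g=2 f=7, (1,0) g=2 f=5, (1,3) g=1 f=7, (2,1) g=2 f=5, (2,2) g=1 f=5]; closed=[(1,1), (1,2)]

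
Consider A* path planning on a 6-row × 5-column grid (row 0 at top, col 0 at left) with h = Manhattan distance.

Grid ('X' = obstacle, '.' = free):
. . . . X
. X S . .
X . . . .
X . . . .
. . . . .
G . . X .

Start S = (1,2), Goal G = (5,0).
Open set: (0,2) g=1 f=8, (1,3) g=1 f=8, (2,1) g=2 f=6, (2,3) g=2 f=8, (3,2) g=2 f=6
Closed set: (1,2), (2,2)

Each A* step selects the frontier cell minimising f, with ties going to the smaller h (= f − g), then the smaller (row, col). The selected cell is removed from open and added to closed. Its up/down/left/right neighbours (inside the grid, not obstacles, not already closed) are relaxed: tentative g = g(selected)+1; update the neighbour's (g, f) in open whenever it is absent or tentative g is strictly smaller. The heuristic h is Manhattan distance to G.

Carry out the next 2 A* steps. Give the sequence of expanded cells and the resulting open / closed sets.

order=[(2,1) → (3,1)]; open=[(0,2) g=1 f=8, (1,3) g=1 f=8, (2,3) g=2 f=8, (3,2) g=2 f=6, (4,1) g=4 f=6]; closed=[(1,2), (2,1), (2,2), (3,1)]

step 1: expand (2,1) (f=6, h=4) → closed; open now [(0,2) g=1 f=8, (1,3) g=1 f=8, (2,3) g=2 f=8, (3,1) g=3 f=6, (3,2) g=2 f=6]
step 2: expand (3,1) (f=6, h=3) → closed; open now [(0,2) g=1 f=8, (1,3) g=1 f=8, (2,3) g=2 f=8, (3,2) g=2 f=6, (4,1) g=4 f=6]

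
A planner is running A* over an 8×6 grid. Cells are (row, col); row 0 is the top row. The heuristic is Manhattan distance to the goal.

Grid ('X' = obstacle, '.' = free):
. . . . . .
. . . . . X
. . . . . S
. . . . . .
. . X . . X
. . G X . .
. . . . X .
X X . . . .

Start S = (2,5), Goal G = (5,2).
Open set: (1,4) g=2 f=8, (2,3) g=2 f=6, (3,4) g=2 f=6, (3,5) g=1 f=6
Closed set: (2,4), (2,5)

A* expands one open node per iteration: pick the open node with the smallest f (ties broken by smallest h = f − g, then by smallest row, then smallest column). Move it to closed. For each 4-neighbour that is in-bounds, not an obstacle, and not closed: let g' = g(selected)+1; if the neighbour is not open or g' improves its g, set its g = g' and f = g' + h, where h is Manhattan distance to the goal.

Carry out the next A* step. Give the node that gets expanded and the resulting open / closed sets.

expanded=(2,3); open=[(1,3) g=3 f=8, (1,4) g=2 f=8, (2,2) g=3 f=6, (3,3) g=3 f=6, (3,4) g=2 f=6, (3,5) g=1 f=6]; closed=[(2,3), (2,4), (2,5)]

step 1: expand (2,3) (f=6, h=4) → closed; open now [(1,3) g=3 f=8, (1,4) g=2 f=8, (2,2) g=3 f=6, (3,3) g=3 f=6, (3,4) g=2 f=6, (3,5) g=1 f=6]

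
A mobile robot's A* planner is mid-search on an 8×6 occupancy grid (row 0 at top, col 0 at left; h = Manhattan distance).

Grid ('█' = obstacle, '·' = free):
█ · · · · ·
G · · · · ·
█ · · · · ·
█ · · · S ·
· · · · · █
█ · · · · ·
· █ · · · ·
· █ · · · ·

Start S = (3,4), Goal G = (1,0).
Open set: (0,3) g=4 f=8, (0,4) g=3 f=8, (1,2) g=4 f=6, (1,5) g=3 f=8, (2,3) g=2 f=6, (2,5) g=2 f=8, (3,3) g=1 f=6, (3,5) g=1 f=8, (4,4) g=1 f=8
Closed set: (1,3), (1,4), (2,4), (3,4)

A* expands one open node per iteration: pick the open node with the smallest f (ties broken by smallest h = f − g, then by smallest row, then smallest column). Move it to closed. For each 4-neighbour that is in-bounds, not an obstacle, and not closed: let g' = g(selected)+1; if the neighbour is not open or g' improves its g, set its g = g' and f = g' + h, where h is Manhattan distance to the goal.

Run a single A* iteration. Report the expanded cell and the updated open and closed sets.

expanded=(1,2); open=[(0,2) g=5 f=8, (0,3) g=4 f=8, (0,4) g=3 f=8, (1,1) g=5 f=6, (1,5) g=3 f=8, (2,2) g=5 f=8, (2,3) g=2 f=6, (2,5) g=2 f=8, (3,3) g=1 f=6, (3,5) g=1 f=8, (4,4) g=1 f=8]; closed=[(1,2), (1,3), (1,4), (2,4), (3,4)]

step 1: expand (1,2) (f=6, h=2) → closed; open now [(0,2) g=5 f=8, (0,3) g=4 f=8, (0,4) g=3 f=8, (1,1) g=5 f=6, (1,5) g=3 f=8, (2,2) g=5 f=8, (2,3) g=2 f=6, (2,5) g=2 f=8, (3,3) g=1 f=6, (3,5) g=1 f=8, (4,4) g=1 f=8]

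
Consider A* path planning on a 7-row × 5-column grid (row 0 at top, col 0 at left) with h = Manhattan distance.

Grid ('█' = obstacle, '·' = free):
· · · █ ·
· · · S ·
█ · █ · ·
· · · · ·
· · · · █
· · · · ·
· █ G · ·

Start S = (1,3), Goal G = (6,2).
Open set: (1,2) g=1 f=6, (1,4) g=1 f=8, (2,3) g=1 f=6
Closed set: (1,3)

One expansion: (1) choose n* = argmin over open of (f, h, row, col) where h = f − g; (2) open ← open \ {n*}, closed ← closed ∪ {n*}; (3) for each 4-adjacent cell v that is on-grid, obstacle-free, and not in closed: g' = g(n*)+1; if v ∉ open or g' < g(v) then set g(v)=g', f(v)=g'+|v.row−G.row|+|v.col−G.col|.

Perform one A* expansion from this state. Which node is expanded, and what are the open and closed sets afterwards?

expanded=(1,2); open=[(0,2) g=2 f=8, (1,1) g=2 f=8, (1,4) g=1 f=8, (2,3) g=1 f=6]; closed=[(1,2), (1,3)]

step 1: expand (1,2) (f=6, h=5) → closed; open now [(0,2) g=2 f=8, (1,1) g=2 f=8, (1,4) g=1 f=8, (2,3) g=1 f=6]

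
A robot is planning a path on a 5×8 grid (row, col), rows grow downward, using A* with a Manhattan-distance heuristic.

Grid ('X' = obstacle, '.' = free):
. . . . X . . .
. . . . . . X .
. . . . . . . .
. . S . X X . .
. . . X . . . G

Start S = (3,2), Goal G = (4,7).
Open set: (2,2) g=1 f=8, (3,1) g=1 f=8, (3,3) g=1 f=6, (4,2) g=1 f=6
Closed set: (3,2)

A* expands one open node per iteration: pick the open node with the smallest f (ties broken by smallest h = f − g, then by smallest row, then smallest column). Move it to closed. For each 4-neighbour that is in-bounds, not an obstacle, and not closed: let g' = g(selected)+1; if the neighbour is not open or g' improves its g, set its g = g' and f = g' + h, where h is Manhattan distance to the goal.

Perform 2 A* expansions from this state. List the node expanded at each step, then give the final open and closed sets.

step 1: expand (3,3) (f=6, h=5) → closed; open now [(2,2) g=1 f=8, (2,3) g=2 f=8, (3,1) g=1 f=8, (4,2) g=1 f=6]
step 2: expand (4,2) (f=6, h=5) → closed; open now [(2,2) g=1 f=8, (2,3) g=2 f=8, (3,1) g=1 f=8, (4,1) g=2 f=8]

order=[(3,3) → (4,2)]; open=[(2,2) g=1 f=8, (2,3) g=2 f=8, (3,1) g=1 f=8, (4,1) g=2 f=8]; closed=[(3,2), (3,3), (4,2)]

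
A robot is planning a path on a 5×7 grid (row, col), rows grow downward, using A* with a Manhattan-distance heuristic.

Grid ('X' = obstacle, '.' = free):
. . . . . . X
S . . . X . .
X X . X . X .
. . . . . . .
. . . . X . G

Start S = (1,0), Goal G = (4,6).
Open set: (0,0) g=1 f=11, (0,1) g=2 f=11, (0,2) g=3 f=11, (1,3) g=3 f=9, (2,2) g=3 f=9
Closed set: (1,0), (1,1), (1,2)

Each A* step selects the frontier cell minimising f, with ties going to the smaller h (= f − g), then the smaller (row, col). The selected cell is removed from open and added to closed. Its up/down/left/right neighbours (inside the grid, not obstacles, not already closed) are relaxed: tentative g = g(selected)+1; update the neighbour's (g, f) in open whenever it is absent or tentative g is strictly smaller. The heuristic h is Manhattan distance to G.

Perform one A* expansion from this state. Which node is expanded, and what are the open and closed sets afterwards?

expanded=(1,3); open=[(0,0) g=1 f=11, (0,1) g=2 f=11, (0,2) g=3 f=11, (0,3) g=4 f=11, (2,2) g=3 f=9]; closed=[(1,0), (1,1), (1,2), (1,3)]

step 1: expand (1,3) (f=9, h=6) → closed; open now [(0,0) g=1 f=11, (0,1) g=2 f=11, (0,2) g=3 f=11, (0,3) g=4 f=11, (2,2) g=3 f=9]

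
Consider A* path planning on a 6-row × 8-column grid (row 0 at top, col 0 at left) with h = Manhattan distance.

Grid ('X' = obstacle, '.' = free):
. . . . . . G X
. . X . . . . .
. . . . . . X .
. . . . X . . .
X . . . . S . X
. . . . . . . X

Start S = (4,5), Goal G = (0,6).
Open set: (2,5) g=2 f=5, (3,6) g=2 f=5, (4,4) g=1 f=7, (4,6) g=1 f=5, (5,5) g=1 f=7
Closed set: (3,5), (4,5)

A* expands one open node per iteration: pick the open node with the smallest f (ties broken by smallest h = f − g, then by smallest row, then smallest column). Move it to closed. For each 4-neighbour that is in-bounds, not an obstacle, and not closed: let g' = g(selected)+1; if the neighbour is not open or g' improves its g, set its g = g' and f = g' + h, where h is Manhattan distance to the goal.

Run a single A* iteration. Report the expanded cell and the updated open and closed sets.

expanded=(2,5); open=[(1,5) g=3 f=5, (2,4) g=3 f=7, (3,6) g=2 f=5, (4,4) g=1 f=7, (4,6) g=1 f=5, (5,5) g=1 f=7]; closed=[(2,5), (3,5), (4,5)]

step 1: expand (2,5) (f=5, h=3) → closed; open now [(1,5) g=3 f=5, (2,4) g=3 f=7, (3,6) g=2 f=5, (4,4) g=1 f=7, (4,6) g=1 f=5, (5,5) g=1 f=7]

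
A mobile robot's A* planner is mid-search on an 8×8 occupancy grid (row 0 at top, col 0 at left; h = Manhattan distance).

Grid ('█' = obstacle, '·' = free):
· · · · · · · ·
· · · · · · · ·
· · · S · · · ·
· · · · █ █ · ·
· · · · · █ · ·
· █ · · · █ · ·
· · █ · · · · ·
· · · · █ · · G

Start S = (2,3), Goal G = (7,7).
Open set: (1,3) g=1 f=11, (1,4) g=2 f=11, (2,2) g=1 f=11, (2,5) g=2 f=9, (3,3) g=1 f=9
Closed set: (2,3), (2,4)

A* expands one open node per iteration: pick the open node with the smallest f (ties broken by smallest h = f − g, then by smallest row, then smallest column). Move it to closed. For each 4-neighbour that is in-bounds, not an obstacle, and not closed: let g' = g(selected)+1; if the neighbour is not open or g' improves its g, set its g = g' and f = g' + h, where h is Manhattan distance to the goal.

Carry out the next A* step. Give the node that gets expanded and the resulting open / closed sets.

step 1: expand (2,5) (f=9, h=7) → closed; open now [(1,3) g=1 f=11, (1,4) g=2 f=11, (1,5) g=3 f=11, (2,2) g=1 f=11, (2,6) g=3 f=9, (3,3) g=1 f=9]

expanded=(2,5); open=[(1,3) g=1 f=11, (1,4) g=2 f=11, (1,5) g=3 f=11, (2,2) g=1 f=11, (2,6) g=3 f=9, (3,3) g=1 f=9]; closed=[(2,3), (2,4), (2,5)]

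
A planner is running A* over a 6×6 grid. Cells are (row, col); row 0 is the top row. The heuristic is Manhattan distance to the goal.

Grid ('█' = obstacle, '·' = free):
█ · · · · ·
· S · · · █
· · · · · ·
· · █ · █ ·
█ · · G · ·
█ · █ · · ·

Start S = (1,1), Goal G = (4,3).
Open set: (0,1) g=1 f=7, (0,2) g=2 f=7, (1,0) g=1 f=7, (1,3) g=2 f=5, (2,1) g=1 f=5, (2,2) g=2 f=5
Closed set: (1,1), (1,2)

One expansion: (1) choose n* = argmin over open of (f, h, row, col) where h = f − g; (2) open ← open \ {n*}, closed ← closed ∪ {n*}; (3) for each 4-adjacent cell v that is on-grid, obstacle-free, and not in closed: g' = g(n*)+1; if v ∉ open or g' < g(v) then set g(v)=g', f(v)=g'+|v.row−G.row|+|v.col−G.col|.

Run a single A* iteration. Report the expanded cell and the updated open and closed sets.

expanded=(1,3); open=[(0,1) g=1 f=7, (0,2) g=2 f=7, (0,3) g=3 f=7, (1,0) g=1 f=7, (1,4) g=3 f=7, (2,1) g=1 f=5, (2,2) g=2 f=5, (2,3) g=3 f=5]; closed=[(1,1), (1,2), (1,3)]

step 1: expand (1,3) (f=5, h=3) → closed; open now [(0,1) g=1 f=7, (0,2) g=2 f=7, (0,3) g=3 f=7, (1,0) g=1 f=7, (1,4) g=3 f=7, (2,1) g=1 f=5, (2,2) g=2 f=5, (2,3) g=3 f=5]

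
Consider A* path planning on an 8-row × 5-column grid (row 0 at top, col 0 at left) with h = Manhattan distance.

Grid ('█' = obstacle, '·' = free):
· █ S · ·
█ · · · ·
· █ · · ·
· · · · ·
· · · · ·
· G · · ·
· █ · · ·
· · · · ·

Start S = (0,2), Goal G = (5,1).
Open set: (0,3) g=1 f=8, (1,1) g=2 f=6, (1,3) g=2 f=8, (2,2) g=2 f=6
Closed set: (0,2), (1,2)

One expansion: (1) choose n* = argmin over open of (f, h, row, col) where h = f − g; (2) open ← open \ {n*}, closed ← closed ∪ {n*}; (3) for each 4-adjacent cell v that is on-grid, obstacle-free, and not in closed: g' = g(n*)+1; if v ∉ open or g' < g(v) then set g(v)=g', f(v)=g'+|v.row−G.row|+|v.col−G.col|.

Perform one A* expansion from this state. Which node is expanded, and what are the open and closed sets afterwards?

step 1: expand (1,1) (f=6, h=4) → closed; open now [(0,3) g=1 f=8, (1,3) g=2 f=8, (2,2) g=2 f=6]

expanded=(1,1); open=[(0,3) g=1 f=8, (1,3) g=2 f=8, (2,2) g=2 f=6]; closed=[(0,2), (1,1), (1,2)]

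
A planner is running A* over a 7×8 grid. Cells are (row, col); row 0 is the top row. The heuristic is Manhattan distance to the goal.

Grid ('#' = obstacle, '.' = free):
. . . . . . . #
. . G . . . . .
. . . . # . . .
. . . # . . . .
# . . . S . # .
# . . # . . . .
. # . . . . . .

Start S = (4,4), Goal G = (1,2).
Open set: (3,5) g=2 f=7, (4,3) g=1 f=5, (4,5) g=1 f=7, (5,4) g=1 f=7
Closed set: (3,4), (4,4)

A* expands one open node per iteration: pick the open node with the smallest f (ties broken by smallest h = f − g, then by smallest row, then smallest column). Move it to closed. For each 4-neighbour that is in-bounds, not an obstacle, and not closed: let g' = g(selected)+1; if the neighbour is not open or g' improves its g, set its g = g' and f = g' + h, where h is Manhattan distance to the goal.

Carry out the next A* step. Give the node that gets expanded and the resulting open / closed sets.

step 1: expand (4,3) (f=5, h=4) → closed; open now [(3,5) g=2 f=7, (4,2) g=2 f=5, (4,5) g=1 f=7, (5,4) g=1 f=7]

expanded=(4,3); open=[(3,5) g=2 f=7, (4,2) g=2 f=5, (4,5) g=1 f=7, (5,4) g=1 f=7]; closed=[(3,4), (4,3), (4,4)]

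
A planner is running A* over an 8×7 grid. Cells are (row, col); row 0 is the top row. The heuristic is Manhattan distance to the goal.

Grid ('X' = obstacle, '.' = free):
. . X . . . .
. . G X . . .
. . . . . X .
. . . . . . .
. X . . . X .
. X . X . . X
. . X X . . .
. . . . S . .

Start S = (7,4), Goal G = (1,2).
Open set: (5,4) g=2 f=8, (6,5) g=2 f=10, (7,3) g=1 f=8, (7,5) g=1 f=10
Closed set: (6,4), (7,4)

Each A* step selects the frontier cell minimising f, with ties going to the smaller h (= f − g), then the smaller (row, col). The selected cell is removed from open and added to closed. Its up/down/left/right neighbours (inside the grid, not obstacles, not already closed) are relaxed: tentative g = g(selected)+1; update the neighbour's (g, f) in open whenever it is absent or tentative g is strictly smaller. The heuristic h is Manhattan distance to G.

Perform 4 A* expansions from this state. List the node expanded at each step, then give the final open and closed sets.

order=[(5,4) → (4,4) → (3,4) → (2,4)]; open=[(1,4) g=6 f=8, (2,3) g=6 f=8, (3,3) g=5 f=8, (3,5) g=5 f=10, (4,3) g=4 f=8, (5,5) g=3 f=10, (6,5) g=2 f=10, (7,3) g=1 f=8, (7,5) g=1 f=10]; closed=[(2,4), (3,4), (4,4), (5,4), (6,4), (7,4)]

step 1: expand (5,4) (f=8, h=6) → closed; open now [(4,4) g=3 f=8, (5,5) g=3 f=10, (6,5) g=2 f=10, (7,3) g=1 f=8, (7,5) g=1 f=10]
step 2: expand (4,4) (f=8, h=5) → closed; open now [(3,4) g=4 f=8, (4,3) g=4 f=8, (5,5) g=3 f=10, (6,5) g=2 f=10, (7,3) g=1 f=8, (7,5) g=1 f=10]
step 3: expand (3,4) (f=8, h=4) → closed; open now [(2,4) g=5 f=8, (3,3) g=5 f=8, (3,5) g=5 f=10, (4,3) g=4 f=8, (5,5) g=3 f=10, (6,5) g=2 f=10, (7,3) g=1 f=8, (7,5) g=1 f=10]
step 4: expand (2,4) (f=8, h=3) → closed; open now [(1,4) g=6 f=8, (2,3) g=6 f=8, (3,3) g=5 f=8, (3,5) g=5 f=10, (4,3) g=4 f=8, (5,5) g=3 f=10, (6,5) g=2 f=10, (7,3) g=1 f=8, (7,5) g=1 f=10]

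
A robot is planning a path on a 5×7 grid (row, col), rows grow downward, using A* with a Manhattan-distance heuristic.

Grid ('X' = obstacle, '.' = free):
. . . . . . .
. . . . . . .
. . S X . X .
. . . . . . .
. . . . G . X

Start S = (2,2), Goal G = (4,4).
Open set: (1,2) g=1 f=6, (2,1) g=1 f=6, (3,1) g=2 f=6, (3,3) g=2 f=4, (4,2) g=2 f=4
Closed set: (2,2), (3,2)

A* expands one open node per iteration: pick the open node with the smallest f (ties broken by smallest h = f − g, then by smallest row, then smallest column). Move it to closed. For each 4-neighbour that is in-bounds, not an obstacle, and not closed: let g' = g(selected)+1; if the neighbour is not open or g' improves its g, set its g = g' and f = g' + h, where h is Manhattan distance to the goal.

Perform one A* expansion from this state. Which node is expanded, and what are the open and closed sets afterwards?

expanded=(3,3); open=[(1,2) g=1 f=6, (2,1) g=1 f=6, (3,1) g=2 f=6, (3,4) g=3 f=4, (4,2) g=2 f=4, (4,3) g=3 f=4]; closed=[(2,2), (3,2), (3,3)]

step 1: expand (3,3) (f=4, h=2) → closed; open now [(1,2) g=1 f=6, (2,1) g=1 f=6, (3,1) g=2 f=6, (3,4) g=3 f=4, (4,2) g=2 f=4, (4,3) g=3 f=4]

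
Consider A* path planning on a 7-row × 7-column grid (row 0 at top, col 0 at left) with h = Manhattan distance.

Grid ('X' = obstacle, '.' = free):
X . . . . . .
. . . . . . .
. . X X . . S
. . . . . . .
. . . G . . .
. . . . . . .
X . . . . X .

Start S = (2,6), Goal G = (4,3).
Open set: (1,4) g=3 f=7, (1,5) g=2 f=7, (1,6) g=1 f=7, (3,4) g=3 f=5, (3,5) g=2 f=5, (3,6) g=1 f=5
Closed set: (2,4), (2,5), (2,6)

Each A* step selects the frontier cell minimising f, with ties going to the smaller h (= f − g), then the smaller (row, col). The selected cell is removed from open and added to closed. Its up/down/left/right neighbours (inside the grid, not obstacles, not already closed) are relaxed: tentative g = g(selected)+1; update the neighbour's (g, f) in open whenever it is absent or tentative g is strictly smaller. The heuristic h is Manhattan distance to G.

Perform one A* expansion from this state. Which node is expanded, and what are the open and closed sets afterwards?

step 1: expand (3,4) (f=5, h=2) → closed; open now [(1,4) g=3 f=7, (1,5) g=2 f=7, (1,6) g=1 f=7, (3,3) g=4 f=5, (3,5) g=2 f=5, (3,6) g=1 f=5, (4,4) g=4 f=5]

expanded=(3,4); open=[(1,4) g=3 f=7, (1,5) g=2 f=7, (1,6) g=1 f=7, (3,3) g=4 f=5, (3,5) g=2 f=5, (3,6) g=1 f=5, (4,4) g=4 f=5]; closed=[(2,4), (2,5), (2,6), (3,4)]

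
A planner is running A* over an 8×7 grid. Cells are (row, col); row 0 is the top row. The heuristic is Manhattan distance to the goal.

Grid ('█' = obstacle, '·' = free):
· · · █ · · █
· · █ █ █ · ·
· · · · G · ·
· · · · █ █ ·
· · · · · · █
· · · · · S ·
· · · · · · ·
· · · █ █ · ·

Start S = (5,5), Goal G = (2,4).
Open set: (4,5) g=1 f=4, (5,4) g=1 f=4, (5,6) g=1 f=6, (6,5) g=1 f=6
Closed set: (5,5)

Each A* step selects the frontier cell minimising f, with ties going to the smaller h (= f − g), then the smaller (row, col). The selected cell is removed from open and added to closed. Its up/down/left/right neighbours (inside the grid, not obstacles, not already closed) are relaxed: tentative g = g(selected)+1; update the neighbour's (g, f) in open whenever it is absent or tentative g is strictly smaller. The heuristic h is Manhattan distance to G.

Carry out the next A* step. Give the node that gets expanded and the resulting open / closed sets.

expanded=(4,5); open=[(4,4) g=2 f=4, (5,4) g=1 f=4, (5,6) g=1 f=6, (6,5) g=1 f=6]; closed=[(4,5), (5,5)]

step 1: expand (4,5) (f=4, h=3) → closed; open now [(4,4) g=2 f=4, (5,4) g=1 f=4, (5,6) g=1 f=6, (6,5) g=1 f=6]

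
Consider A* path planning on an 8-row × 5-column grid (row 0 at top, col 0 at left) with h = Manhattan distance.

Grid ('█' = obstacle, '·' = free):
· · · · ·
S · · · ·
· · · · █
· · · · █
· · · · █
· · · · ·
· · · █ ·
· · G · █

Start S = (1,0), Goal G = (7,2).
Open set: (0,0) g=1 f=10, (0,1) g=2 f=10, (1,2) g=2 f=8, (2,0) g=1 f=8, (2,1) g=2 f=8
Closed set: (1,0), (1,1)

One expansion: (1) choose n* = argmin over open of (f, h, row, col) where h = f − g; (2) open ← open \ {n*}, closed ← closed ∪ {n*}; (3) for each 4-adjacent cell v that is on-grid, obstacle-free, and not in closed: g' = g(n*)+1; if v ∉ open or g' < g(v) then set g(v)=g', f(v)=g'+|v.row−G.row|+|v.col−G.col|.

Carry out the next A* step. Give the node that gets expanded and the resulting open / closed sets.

expanded=(1,2); open=[(0,0) g=1 f=10, (0,1) g=2 f=10, (0,2) g=3 f=10, (1,3) g=3 f=10, (2,0) g=1 f=8, (2,1) g=2 f=8, (2,2) g=3 f=8]; closed=[(1,0), (1,1), (1,2)]

step 1: expand (1,2) (f=8, h=6) → closed; open now [(0,0) g=1 f=10, (0,1) g=2 f=10, (0,2) g=3 f=10, (1,3) g=3 f=10, (2,0) g=1 f=8, (2,1) g=2 f=8, (2,2) g=3 f=8]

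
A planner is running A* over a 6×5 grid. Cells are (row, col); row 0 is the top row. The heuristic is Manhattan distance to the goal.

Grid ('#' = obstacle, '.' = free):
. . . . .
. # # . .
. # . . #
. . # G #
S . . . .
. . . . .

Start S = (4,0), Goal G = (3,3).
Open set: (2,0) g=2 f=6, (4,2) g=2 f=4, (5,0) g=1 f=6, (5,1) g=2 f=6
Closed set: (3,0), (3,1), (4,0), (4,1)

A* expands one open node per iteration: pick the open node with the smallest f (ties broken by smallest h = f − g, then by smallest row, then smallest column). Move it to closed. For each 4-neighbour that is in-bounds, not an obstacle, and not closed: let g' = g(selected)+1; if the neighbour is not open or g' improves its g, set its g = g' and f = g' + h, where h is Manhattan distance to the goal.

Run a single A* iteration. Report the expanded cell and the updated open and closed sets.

step 1: expand (4,2) (f=4, h=2) → closed; open now [(2,0) g=2 f=6, (4,3) g=3 f=4, (5,0) g=1 f=6, (5,1) g=2 f=6, (5,2) g=3 f=6]

expanded=(4,2); open=[(2,0) g=2 f=6, (4,3) g=3 f=4, (5,0) g=1 f=6, (5,1) g=2 f=6, (5,2) g=3 f=6]; closed=[(3,0), (3,1), (4,0), (4,1), (4,2)]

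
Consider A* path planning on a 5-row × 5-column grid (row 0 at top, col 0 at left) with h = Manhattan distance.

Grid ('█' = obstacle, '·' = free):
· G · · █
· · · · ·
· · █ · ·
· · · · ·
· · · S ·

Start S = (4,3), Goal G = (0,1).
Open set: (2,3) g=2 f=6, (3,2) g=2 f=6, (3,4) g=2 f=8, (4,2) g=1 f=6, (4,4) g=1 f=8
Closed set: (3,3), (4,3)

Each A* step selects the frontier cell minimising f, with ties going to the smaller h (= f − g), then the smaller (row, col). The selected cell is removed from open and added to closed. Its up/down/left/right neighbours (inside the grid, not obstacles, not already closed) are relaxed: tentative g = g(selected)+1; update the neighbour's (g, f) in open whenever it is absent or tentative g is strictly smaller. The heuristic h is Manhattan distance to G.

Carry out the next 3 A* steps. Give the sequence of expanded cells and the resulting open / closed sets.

order=[(2,3) → (1,3) → (0,3)]; open=[(0,2) g=5 f=6, (1,2) g=4 f=6, (1,4) g=4 f=8, (2,4) g=3 f=8, (3,2) g=2 f=6, (3,4) g=2 f=8, (4,2) g=1 f=6, (4,4) g=1 f=8]; closed=[(0,3), (1,3), (2,3), (3,3), (4,3)]

step 1: expand (2,3) (f=6, h=4) → closed; open now [(1,3) g=3 f=6, (2,4) g=3 f=8, (3,2) g=2 f=6, (3,4) g=2 f=8, (4,2) g=1 f=6, (4,4) g=1 f=8]
step 2: expand (1,3) (f=6, h=3) → closed; open now [(0,3) g=4 f=6, (1,2) g=4 f=6, (1,4) g=4 f=8, (2,4) g=3 f=8, (3,2) g=2 f=6, (3,4) g=2 f=8, (4,2) g=1 f=6, (4,4) g=1 f=8]
step 3: expand (0,3) (f=6, h=2) → closed; open now [(0,2) g=5 f=6, (1,2) g=4 f=6, (1,4) g=4 f=8, (2,4) g=3 f=8, (3,2) g=2 f=6, (3,4) g=2 f=8, (4,2) g=1 f=6, (4,4) g=1 f=8]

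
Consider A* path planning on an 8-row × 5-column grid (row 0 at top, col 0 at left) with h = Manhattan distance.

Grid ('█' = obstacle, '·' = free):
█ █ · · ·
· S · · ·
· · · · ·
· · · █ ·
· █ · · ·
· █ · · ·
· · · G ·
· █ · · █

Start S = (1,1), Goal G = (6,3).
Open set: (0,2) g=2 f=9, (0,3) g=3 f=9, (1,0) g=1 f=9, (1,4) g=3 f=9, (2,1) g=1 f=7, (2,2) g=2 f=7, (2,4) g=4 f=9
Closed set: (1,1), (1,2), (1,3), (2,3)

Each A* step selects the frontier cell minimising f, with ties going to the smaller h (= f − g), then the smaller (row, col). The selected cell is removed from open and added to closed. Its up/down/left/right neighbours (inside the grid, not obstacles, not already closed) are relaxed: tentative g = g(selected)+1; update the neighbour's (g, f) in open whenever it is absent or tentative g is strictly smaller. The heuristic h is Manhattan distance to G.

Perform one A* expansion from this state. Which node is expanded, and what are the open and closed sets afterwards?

expanded=(2,2); open=[(0,2) g=2 f=9, (0,3) g=3 f=9, (1,0) g=1 f=9, (1,4) g=3 f=9, (2,1) g=1 f=7, (2,4) g=4 f=9, (3,2) g=3 f=7]; closed=[(1,1), (1,2), (1,3), (2,2), (2,3)]

step 1: expand (2,2) (f=7, h=5) → closed; open now [(0,2) g=2 f=9, (0,3) g=3 f=9, (1,0) g=1 f=9, (1,4) g=3 f=9, (2,1) g=1 f=7, (2,4) g=4 f=9, (3,2) g=3 f=7]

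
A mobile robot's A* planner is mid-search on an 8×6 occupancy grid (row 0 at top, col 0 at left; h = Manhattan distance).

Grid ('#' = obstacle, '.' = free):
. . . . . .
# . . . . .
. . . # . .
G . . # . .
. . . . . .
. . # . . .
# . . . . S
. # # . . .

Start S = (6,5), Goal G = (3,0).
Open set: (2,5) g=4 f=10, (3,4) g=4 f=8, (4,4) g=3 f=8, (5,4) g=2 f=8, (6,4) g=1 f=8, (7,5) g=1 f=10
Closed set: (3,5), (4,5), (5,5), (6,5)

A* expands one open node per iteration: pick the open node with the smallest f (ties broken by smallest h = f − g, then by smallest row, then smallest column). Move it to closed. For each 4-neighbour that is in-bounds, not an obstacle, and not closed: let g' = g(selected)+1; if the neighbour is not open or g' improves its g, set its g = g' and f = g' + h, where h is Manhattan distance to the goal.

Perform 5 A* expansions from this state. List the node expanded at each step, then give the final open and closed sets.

step 1: expand (3,4) (f=8, h=4) → closed; open now [(2,4) g=5 f=10, (2,5) g=4 f=10, (4,4) g=3 f=8, (5,4) g=2 f=8, (6,4) g=1 f=8, (7,5) g=1 f=10]
step 2: expand (4,4) (f=8, h=5) → closed; open now [(2,4) g=5 f=10, (2,5) g=4 f=10, (4,3) g=4 f=8, (5,4) g=2 f=8, (6,4) g=1 f=8, (7,5) g=1 f=10]
step 3: expand (4,3) (f=8, h=4) → closed; open now [(2,4) g=5 f=10, (2,5) g=4 f=10, (4,2) g=5 f=8, (5,3) g=5 f=10, (5,4) g=2 f=8, (6,4) g=1 f=8, (7,5) g=1 f=10]
step 4: expand (4,2) (f=8, h=3) → closed; open now [(2,4) g=5 f=10, (2,5) g=4 f=10, (3,2) g=6 f=8, (4,1) g=6 f=8, (5,3) g=5 f=10, (5,4) g=2 f=8, (6,4) g=1 f=8, (7,5) g=1 f=10]
step 5: expand (3,2) (f=8, h=2) → closed; open now [(2,2) g=7 f=10, (2,4) g=5 f=10, (2,5) g=4 f=10, (3,1) g=7 f=8, (4,1) g=6 f=8, (5,3) g=5 f=10, (5,4) g=2 f=8, (6,4) g=1 f=8, (7,5) g=1 f=10]

order=[(3,4) → (4,4) → (4,3) → (4,2) → (3,2)]; open=[(2,2) g=7 f=10, (2,4) g=5 f=10, (2,5) g=4 f=10, (3,1) g=7 f=8, (4,1) g=6 f=8, (5,3) g=5 f=10, (5,4) g=2 f=8, (6,4) g=1 f=8, (7,5) g=1 f=10]; closed=[(3,2), (3,4), (3,5), (4,2), (4,3), (4,4), (4,5), (5,5), (6,5)]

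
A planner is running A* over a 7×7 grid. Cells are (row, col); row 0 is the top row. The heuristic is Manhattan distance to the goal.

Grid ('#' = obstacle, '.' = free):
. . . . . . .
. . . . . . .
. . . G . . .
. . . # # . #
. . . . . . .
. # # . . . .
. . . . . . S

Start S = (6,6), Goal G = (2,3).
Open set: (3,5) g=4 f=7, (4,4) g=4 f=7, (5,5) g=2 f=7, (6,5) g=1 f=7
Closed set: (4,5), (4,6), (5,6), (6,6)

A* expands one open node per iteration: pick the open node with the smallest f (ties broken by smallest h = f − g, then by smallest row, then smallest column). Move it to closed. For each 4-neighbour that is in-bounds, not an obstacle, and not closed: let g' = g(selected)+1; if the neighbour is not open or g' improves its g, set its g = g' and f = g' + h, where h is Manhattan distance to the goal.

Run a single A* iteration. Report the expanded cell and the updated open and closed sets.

step 1: expand (3,5) (f=7, h=3) → closed; open now [(2,5) g=5 f=7, (4,4) g=4 f=7, (5,5) g=2 f=7, (6,5) g=1 f=7]

expanded=(3,5); open=[(2,5) g=5 f=7, (4,4) g=4 f=7, (5,5) g=2 f=7, (6,5) g=1 f=7]; closed=[(3,5), (4,5), (4,6), (5,6), (6,6)]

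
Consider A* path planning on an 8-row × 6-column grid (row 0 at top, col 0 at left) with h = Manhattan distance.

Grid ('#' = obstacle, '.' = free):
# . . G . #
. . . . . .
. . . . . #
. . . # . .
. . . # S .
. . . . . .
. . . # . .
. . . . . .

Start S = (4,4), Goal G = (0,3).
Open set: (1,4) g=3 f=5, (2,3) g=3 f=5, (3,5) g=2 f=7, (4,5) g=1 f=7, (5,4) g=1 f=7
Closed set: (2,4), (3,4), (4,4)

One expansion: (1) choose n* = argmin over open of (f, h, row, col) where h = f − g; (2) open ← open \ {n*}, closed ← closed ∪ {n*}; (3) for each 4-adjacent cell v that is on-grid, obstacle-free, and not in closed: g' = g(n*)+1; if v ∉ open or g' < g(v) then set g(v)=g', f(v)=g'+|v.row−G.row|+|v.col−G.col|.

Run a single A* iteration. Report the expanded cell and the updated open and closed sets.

expanded=(1,4); open=[(0,4) g=4 f=5, (1,3) g=4 f=5, (1,5) g=4 f=7, (2,3) g=3 f=5, (3,5) g=2 f=7, (4,5) g=1 f=7, (5,4) g=1 f=7]; closed=[(1,4), (2,4), (3,4), (4,4)]

step 1: expand (1,4) (f=5, h=2) → closed; open now [(0,4) g=4 f=5, (1,3) g=4 f=5, (1,5) g=4 f=7, (2,3) g=3 f=5, (3,5) g=2 f=7, (4,5) g=1 f=7, (5,4) g=1 f=7]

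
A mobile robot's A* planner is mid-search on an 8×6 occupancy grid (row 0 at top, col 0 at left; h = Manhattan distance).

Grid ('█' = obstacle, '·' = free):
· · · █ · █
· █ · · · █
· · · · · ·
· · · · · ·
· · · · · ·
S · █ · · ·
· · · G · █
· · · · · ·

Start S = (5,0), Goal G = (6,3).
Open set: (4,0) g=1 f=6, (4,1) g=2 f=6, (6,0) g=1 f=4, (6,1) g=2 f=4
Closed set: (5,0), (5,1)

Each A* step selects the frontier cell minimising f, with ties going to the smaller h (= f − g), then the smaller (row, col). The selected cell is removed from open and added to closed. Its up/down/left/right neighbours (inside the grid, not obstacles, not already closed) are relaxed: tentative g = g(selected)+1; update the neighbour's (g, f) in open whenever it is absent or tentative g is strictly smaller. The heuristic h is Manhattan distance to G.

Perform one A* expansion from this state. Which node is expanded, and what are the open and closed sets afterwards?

expanded=(6,1); open=[(4,0) g=1 f=6, (4,1) g=2 f=6, (6,0) g=1 f=4, (6,2) g=3 f=4, (7,1) g=3 f=6]; closed=[(5,0), (5,1), (6,1)]

step 1: expand (6,1) (f=4, h=2) → closed; open now [(4,0) g=1 f=6, (4,1) g=2 f=6, (6,0) g=1 f=4, (6,2) g=3 f=4, (7,1) g=3 f=6]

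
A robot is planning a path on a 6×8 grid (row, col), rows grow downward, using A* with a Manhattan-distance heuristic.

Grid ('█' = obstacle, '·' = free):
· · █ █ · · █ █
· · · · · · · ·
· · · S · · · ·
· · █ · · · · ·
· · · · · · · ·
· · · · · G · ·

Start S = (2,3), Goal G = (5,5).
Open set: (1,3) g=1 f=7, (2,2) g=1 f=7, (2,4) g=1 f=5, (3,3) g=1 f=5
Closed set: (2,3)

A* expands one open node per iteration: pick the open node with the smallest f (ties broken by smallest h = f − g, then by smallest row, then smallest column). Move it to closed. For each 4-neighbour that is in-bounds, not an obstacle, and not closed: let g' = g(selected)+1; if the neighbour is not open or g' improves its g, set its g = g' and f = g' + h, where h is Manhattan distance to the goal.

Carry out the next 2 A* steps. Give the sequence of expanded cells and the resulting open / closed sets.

order=[(2,4) → (2,5)]; open=[(1,3) g=1 f=7, (1,4) g=2 f=7, (1,5) g=3 f=7, (2,2) g=1 f=7, (2,6) g=3 f=7, (3,3) g=1 f=5, (3,4) g=2 f=5, (3,5) g=3 f=5]; closed=[(2,3), (2,4), (2,5)]

step 1: expand (2,4) (f=5, h=4) → closed; open now [(1,3) g=1 f=7, (1,4) g=2 f=7, (2,2) g=1 f=7, (2,5) g=2 f=5, (3,3) g=1 f=5, (3,4) g=2 f=5]
step 2: expand (2,5) (f=5, h=3) → closed; open now [(1,3) g=1 f=7, (1,4) g=2 f=7, (1,5) g=3 f=7, (2,2) g=1 f=7, (2,6) g=3 f=7, (3,3) g=1 f=5, (3,4) g=2 f=5, (3,5) g=3 f=5]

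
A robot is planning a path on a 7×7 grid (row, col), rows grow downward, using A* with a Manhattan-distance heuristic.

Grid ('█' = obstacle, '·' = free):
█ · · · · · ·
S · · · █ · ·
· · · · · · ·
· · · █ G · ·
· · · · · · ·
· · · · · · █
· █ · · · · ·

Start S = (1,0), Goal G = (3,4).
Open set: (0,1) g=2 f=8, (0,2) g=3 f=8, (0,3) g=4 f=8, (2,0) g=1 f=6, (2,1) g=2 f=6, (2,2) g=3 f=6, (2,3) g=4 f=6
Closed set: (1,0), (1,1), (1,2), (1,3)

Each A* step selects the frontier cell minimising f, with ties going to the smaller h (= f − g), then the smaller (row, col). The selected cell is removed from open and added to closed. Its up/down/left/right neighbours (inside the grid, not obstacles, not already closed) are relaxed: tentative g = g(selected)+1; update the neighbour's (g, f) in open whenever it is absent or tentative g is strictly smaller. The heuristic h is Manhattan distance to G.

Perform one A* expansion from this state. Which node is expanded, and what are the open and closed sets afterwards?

step 1: expand (2,3) (f=6, h=2) → closed; open now [(0,1) g=2 f=8, (0,2) g=3 f=8, (0,3) g=4 f=8, (2,0) g=1 f=6, (2,1) g=2 f=6, (2,2) g=3 f=6, (2,4) g=5 f=6]

expanded=(2,3); open=[(0,1) g=2 f=8, (0,2) g=3 f=8, (0,3) g=4 f=8, (2,0) g=1 f=6, (2,1) g=2 f=6, (2,2) g=3 f=6, (2,4) g=5 f=6]; closed=[(1,0), (1,1), (1,2), (1,3), (2,3)]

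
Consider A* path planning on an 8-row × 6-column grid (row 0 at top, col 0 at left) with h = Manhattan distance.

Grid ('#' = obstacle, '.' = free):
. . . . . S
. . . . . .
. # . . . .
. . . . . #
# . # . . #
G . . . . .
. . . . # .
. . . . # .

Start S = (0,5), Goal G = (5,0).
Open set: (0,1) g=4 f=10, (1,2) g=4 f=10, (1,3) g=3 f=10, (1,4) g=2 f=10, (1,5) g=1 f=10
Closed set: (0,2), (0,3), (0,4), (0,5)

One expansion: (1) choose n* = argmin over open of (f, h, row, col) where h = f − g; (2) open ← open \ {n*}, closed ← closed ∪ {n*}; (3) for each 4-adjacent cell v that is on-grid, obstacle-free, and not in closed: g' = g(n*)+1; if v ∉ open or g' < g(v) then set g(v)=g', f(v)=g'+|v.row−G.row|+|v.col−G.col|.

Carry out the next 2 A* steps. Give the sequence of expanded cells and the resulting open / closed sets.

step 1: expand (0,1) (f=10, h=6) → closed; open now [(0,0) g=5 f=10, (1,1) g=5 f=10, (1,2) g=4 f=10, (1,3) g=3 f=10, (1,4) g=2 f=10, (1,5) g=1 f=10]
step 2: expand (0,0) (f=10, h=5) → closed; open now [(1,0) g=6 f=10, (1,1) g=5 f=10, (1,2) g=4 f=10, (1,3) g=3 f=10, (1,4) g=2 f=10, (1,5) g=1 f=10]

order=[(0,1) → (0,0)]; open=[(1,0) g=6 f=10, (1,1) g=5 f=10, (1,2) g=4 f=10, (1,3) g=3 f=10, (1,4) g=2 f=10, (1,5) g=1 f=10]; closed=[(0,0), (0,1), (0,2), (0,3), (0,4), (0,5)]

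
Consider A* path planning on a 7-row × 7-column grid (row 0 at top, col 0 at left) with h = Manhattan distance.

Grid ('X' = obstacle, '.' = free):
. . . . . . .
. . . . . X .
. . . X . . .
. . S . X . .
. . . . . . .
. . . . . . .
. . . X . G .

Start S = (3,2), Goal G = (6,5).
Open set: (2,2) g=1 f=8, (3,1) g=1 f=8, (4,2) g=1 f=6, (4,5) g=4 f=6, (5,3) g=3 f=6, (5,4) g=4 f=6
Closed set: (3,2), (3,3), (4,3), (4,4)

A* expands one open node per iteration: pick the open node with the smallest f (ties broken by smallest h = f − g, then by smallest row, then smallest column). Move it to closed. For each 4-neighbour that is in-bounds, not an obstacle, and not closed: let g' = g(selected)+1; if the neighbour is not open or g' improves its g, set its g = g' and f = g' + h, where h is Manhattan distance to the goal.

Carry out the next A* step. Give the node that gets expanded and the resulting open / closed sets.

step 1: expand (4,5) (f=6, h=2) → closed; open now [(2,2) g=1 f=8, (3,1) g=1 f=8, (3,5) g=5 f=8, (4,2) g=1 f=6, (4,6) g=5 f=8, (5,3) g=3 f=6, (5,4) g=4 f=6, (5,5) g=5 f=6]

expanded=(4,5); open=[(2,2) g=1 f=8, (3,1) g=1 f=8, (3,5) g=5 f=8, (4,2) g=1 f=6, (4,6) g=5 f=8, (5,3) g=3 f=6, (5,4) g=4 f=6, (5,5) g=5 f=6]; closed=[(3,2), (3,3), (4,3), (4,4), (4,5)]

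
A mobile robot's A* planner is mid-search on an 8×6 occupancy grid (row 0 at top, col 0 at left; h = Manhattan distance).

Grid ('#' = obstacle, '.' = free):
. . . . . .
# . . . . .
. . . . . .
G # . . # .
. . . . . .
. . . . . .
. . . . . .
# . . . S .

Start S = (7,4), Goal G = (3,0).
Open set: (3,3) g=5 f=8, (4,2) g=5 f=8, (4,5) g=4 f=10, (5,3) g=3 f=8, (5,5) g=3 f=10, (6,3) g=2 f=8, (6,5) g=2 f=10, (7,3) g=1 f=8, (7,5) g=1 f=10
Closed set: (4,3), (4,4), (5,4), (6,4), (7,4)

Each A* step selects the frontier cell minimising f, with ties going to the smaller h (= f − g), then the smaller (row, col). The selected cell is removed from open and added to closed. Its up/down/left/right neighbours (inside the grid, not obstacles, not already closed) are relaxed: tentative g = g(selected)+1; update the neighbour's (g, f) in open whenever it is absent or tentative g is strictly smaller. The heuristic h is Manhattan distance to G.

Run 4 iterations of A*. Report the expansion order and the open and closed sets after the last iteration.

step 1: expand (3,3) (f=8, h=3) → closed; open now [(2,3) g=6 f=10, (3,2) g=6 f=8, (4,2) g=5 f=8, (4,5) g=4 f=10, (5,3) g=3 f=8, (5,5) g=3 f=10, (6,3) g=2 f=8, (6,5) g=2 f=10, (7,3) g=1 f=8, (7,5) g=1 f=10]
step 2: expand (3,2) (f=8, h=2) → closed; open now [(2,2) g=7 f=10, (2,3) g=6 f=10, (4,2) g=5 f=8, (4,5) g=4 f=10, (5,3) g=3 f=8, (5,5) g=3 f=10, (6,3) g=2 f=8, (6,5) g=2 f=10, (7,3) g=1 f=8, (7,5) g=1 f=10]
step 3: expand (4,2) (f=8, h=3) → closed; open now [(2,2) g=7 f=10, (2,3) g=6 f=10, (4,1) g=6 f=8, (4,5) g=4 f=10, (5,2) g=6 f=10, (5,3) g=3 f=8, (5,5) g=3 f=10, (6,3) g=2 f=8, (6,5) g=2 f=10, (7,3) g=1 f=8, (7,5) g=1 f=10]
step 4: expand (4,1) (f=8, h=2) → closed; open now [(2,2) g=7 f=10, (2,3) g=6 f=10, (4,0) g=7 f=8, (4,5) g=4 f=10, (5,1) g=7 f=10, (5,2) g=6 f=10, (5,3) g=3 f=8, (5,5) g=3 f=10, (6,3) g=2 f=8, (6,5) g=2 f=10, (7,3) g=1 f=8, (7,5) g=1 f=10]

order=[(3,3) → (3,2) → (4,2) → (4,1)]; open=[(2,2) g=7 f=10, (2,3) g=6 f=10, (4,0) g=7 f=8, (4,5) g=4 f=10, (5,1) g=7 f=10, (5,2) g=6 f=10, (5,3) g=3 f=8, (5,5) g=3 f=10, (6,3) g=2 f=8, (6,5) g=2 f=10, (7,3) g=1 f=8, (7,5) g=1 f=10]; closed=[(3,2), (3,3), (4,1), (4,2), (4,3), (4,4), (5,4), (6,4), (7,4)]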